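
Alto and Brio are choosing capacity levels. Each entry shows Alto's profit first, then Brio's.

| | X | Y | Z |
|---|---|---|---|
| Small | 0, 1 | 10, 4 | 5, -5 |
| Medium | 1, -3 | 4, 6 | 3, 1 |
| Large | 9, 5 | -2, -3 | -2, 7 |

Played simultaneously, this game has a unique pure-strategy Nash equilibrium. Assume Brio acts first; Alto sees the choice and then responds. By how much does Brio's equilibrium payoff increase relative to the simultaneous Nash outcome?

Work backward from Alto's decision.
- X: Alto compares 0, 1, 9 and picks Large; Brio would get 5.
- Y: Alto compares 10, 4, -2 and picks Small; Brio would get 4.
- Z: Alto compares 5, 3, -2 and picks Small; Brio would get -5.
Among 5, 4, -5, the best is 5 at X. Subgame-perfect outcome: (Large, X) with payoffs (9, 5).
Under simultaneous play:
Alto's best replies: X→Large; Y→Small; Z→Small.
Brio's best replies: Small→Y; Medium→Y; Large→Z.
The unique mutual best reply is (Small, Y), giving (10, 4).
Brio's commitment gain: 5 − 4 = 1.

1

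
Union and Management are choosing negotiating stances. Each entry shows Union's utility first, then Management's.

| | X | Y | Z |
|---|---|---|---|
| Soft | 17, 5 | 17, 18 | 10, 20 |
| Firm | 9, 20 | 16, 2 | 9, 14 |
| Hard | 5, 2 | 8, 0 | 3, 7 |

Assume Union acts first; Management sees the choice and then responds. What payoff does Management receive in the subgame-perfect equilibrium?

20

Backward induction with Union moving first.
- Soft: Management compares 5, 18, 20 and picks Z; Union would get 10.
- Firm: Management compares 20, 2, 14 and picks X; Union would get 9.
- Hard: Management compares 2, 0, 7 and picks Z; Union would get 3.
Among 10, 9, 3, the best is 10 at Soft. Subgame-perfect outcome: (Soft, Z) with payoffs (10, 20).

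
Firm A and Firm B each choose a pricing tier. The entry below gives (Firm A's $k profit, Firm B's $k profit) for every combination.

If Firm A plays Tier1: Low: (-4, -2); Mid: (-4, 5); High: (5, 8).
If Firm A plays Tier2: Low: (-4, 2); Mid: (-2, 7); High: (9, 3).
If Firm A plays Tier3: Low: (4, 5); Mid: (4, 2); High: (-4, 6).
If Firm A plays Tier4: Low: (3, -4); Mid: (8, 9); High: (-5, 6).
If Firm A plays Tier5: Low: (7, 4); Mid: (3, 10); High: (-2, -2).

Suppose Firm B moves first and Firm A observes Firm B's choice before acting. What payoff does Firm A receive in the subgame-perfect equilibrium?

Solve by backward induction (Firm B leads).
- Low → Firm A plays Tier5 (best of -4, -4, 4, 3, 7); Firm B gets 4.
- Mid → Firm A plays Tier4 (best of -4, -2, 4, 8, 3); Firm B gets 9.
- High → Firm A plays Tier2 (best of 5, 9, -4, -5, -2); Firm B gets 3.
Among 4, 9, 3, the best is 9 at Mid. Subgame-perfect outcome: (Tier4, Mid) with payoffs (8, 9).

8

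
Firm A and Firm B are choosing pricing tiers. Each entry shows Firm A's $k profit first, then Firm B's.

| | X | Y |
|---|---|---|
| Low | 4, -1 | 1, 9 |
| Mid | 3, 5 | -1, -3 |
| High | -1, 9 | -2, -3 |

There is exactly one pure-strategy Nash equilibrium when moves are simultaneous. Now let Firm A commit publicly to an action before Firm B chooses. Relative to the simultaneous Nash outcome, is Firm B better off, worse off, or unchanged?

worse off

Work backward from Firm B's decision.
- Low → Firm B plays Y (best of -1, 9); Firm A gets 1.
- Mid → Firm B plays X (best of 5, -3); Firm A gets 3.
- High → Firm B plays X (best of 9, -3); Firm A gets -1.
Firm A's induced payoffs are 1, 3, -1, so Firm A commits to Mid. Subgame-perfect outcome: (Mid, X) with payoffs (3, 5).
Under simultaneous play:
Firm A's best replies: X→Low; Y→Low.
Firm B's best replies: Low→Y; Mid→X; High→X.
The unique mutual best reply is (Low, Y), giving (1, 9).
Firm B earns 5 sequentially versus 9 at the Nash outcome: worse off.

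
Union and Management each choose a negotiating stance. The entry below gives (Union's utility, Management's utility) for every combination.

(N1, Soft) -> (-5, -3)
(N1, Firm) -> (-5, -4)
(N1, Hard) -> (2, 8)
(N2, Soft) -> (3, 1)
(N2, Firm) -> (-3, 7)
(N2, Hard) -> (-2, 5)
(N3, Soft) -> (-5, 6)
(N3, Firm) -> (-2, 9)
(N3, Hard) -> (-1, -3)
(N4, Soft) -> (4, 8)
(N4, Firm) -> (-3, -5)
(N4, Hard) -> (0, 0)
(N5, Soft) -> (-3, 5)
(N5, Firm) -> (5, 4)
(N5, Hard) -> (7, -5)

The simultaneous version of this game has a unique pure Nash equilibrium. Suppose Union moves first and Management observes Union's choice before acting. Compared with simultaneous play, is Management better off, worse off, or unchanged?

unchanged

Management best-responds to each possible Union move:
- N1 → Management plays Hard (best of -3, -4, 8); Union gets 2.
- N2 → Management plays Firm (best of 1, 7, 5); Union gets -3.
- N3 → Management plays Firm (best of 6, 9, -3); Union gets -2.
- N4 → Management plays Soft (best of 8, -5, 0); Union gets 4.
- N5 → Management plays Soft (best of 5, 4, -5); Union gets -3.
Union's induced payoffs are 2, -3, -2, 4, -3, so Union commits to N4. Subgame-perfect outcome: (N4, Soft) with payoffs (4, 8).
Now find the simultaneous Nash equilibrium.
Union's best replies: Soft→N4; Firm→N5; Hard→N5.
Management's best replies: N1→Hard; N2→Firm; N3→Firm; N4→Soft; N5→Soft.
The unique mutual best reply is (N4, Soft), giving (4, 8).
Management earns 8 sequentially versus 8 at the Nash outcome: unchanged.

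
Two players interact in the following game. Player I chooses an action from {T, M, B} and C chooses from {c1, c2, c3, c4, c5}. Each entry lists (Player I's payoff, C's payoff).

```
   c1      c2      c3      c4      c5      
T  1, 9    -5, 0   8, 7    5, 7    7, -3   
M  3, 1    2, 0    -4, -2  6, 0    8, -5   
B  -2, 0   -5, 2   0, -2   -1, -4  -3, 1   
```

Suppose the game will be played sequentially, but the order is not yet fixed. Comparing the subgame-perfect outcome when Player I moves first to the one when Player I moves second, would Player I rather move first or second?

second

If Player I leads: C's best replies are T→c1, M→c1, B→c2; Player I's induced payoffs 1, 3, -5; outcome (M, c1), payoffs (3, 1).
If C leads: Player I's best replies are c1→M, c2→M, c3→T, c4→M, c5→M; C's induced payoffs 1, 0, 7, 0, -5; outcome (T, c3), payoffs (8, 7).
Player I gets 3 moving first and 8 moving second, so Player I prefers to move second.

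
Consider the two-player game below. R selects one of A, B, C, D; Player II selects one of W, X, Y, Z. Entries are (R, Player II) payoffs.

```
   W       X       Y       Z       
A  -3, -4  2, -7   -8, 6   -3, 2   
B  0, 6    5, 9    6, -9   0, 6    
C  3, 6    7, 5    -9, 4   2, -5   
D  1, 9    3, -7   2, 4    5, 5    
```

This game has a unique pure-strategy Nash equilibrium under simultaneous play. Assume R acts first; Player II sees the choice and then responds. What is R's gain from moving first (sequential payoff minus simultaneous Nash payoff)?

Backward induction with R moving first.
- A: Player II compares -4, -7, 6, 2 and picks Y; R would get -8.
- B: Player II compares 6, 9, -9, 6 and picks X; R would get 5.
- C: Player II compares 6, 5, 4, -5 and picks W; R would get 3.
- D: Player II compares 9, -7, 4, 5 and picks W; R would get 1.
Among -8, 5, 3, 1, the best is 5 at B. Subgame-perfect outcome: (B, X) with payoffs (5, 9).
Under simultaneous play:
R's best replies: W→C; X→C; Y→B; Z→D.
Player II's best replies: A→Y; B→X; C→W; D→W.
Only (C, W) has each player best-responding; Nash payoffs (3, 6).
R's commitment gain: 5 − 3 = 2.

2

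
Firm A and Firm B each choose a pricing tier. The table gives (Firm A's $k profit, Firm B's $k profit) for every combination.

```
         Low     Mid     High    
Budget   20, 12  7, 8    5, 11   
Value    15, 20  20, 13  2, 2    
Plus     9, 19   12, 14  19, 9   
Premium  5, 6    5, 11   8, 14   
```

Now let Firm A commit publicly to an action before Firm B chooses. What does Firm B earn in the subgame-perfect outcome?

12

Work backward from Firm B's decision.
- Budget: BR = Low, leader payoff 20.
- Value: BR = Low, leader payoff 15.
- Plus: BR = Low, leader payoff 9.
- Premium: BR = High, leader payoff 8.
Firm A's induced payoffs are 20, 15, 9, 8, so Firm A commits to Budget. Subgame-perfect outcome: (Budget, Low) with payoffs (20, 12).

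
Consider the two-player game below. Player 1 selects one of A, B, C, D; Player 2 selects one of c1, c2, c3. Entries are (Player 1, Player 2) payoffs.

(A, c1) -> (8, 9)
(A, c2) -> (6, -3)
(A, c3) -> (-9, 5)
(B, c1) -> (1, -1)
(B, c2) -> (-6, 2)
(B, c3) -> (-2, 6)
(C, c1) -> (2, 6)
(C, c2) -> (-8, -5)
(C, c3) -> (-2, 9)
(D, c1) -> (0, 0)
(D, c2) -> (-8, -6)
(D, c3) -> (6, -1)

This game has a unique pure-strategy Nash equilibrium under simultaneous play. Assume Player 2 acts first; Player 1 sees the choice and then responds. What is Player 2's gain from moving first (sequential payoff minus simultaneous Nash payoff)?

Backward induction with Player 2 moving first.
- c1 → Player 1 plays A (best of 8, 1, 2, 0); Player 2 gets 9.
- c2 → Player 1 plays A (best of 6, -6, -8, -8); Player 2 gets -3.
- c3 → Player 1 plays D (best of -9, -2, -2, 6); Player 2 gets -1.
Among 9, -3, -1, the best is 9 at c1. Subgame-perfect outcome: (A, c1) with payoffs (8, 9).
Under simultaneous play:
Player 1's best replies: c1→A; c2→A; c3→D.
Player 2's best replies: A→c1; B→c3; C→c3; D→c1.
The unique mutual best reply is (A, c1), giving (8, 9).
Player 2's commitment gain: 9 − 9 = 0.

0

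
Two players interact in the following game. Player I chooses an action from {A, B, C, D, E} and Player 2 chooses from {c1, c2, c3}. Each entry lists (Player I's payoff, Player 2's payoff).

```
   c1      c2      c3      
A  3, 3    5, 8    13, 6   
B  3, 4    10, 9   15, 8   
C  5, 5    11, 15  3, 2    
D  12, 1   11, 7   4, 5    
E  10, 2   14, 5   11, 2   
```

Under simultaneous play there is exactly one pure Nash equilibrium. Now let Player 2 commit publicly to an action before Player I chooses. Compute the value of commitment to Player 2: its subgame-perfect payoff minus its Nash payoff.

3

Backward induction with Player 2 moving first.
- c1 → Player I plays D (best of 3, 3, 5, 12, 10); Player 2 gets 1.
- c2 → Player I plays E (best of 5, 10, 11, 11, 14); Player 2 gets 5.
- c3 → Player I plays B (best of 13, 15, 3, 4, 11); Player 2 gets 8.
Maximizing over 1, 5, 8, Player 2 chooses c3. Subgame-perfect outcome: (B, c3) with payoffs (15, 8).
Under simultaneous play:
Player I's best replies: c1→D; c2→E; c3→B.
Player 2's best replies: A→c2; B→c2; C→c2; D→c2; E→c2.
The unique mutual best reply is (E, c2), giving (14, 5).
Player 2's commitment gain: 8 − 5 = 3.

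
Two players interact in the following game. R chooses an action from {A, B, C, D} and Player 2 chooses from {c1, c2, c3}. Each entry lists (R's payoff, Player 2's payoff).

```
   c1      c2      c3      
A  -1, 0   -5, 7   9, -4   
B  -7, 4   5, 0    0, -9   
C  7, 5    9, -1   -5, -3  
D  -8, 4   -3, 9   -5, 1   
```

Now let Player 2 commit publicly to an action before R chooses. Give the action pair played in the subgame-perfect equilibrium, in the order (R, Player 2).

(C, c1)

R best-responds to each possible Player 2 move:
- c1: R compares -1, -7, 7, -8 and picks C; Player 2 would get 5.
- c2: R compares -5, 5, 9, -3 and picks C; Player 2 would get -1.
- c3: R compares 9, 0, -5, -5 and picks A; Player 2 would get -4.
Maximizing over 5, -1, -4, Player 2 chooses c1. Subgame-perfect outcome: (C, c1) with payoffs (7, 5).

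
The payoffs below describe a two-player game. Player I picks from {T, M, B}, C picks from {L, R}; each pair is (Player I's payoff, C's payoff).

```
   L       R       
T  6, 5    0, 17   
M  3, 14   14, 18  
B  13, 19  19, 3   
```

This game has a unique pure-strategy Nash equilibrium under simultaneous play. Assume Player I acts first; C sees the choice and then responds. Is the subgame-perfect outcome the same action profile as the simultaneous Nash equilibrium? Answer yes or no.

no

Backward induction with Player I moving first.
- T: BR = R, leader payoff 0.
- M: BR = R, leader payoff 14.
- B: BR = L, leader payoff 13.
Player I's induced payoffs are 0, 14, 13, so Player I commits to M. Subgame-perfect outcome: (M, R) with payoffs (14, 18).
Now find the simultaneous Nash equilibrium.
Player I's best replies: L→B; R→B.
C's best replies: T→R; M→R; B→L.
Only (B, L) has each player best-responding; Nash payoffs (13, 19).
Sequential outcome (M, R) differs from the Nash profile (B, L).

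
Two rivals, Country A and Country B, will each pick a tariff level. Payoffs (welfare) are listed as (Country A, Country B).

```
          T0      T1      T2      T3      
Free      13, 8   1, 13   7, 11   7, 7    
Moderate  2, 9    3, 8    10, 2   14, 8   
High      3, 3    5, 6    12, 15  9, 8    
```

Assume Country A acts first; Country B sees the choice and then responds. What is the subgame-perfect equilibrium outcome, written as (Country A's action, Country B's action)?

(High, T2)

Work backward from Country B's decision.
- Free → Country B plays T1 (best of 8, 13, 11, 7); Country A gets 1.
- Moderate → Country B plays T0 (best of 9, 8, 2, 8); Country A gets 2.
- High → Country B plays T2 (best of 3, 6, 15, 8); Country A gets 12.
Among 1, 2, 12, the best is 12 at High. Subgame-perfect outcome: (High, T2) with payoffs (12, 15).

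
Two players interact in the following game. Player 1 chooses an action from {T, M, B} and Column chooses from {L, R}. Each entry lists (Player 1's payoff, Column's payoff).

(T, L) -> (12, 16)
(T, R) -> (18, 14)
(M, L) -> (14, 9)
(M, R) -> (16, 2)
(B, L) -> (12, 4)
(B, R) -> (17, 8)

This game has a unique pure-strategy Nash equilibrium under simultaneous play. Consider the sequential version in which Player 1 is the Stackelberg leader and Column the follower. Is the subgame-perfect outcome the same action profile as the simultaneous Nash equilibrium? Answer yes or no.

Backward induction with Player 1 moving first.
- T: Column compares 16, 14 and picks L; Player 1 would get 12.
- M: Column compares 9, 2 and picks L; Player 1 would get 14.
- B: Column compares 4, 8 and picks R; Player 1 would get 17.
Maximizing over 12, 14, 17, Player 1 chooses B. Subgame-perfect outcome: (B, R) with payoffs (17, 8).
Now find the simultaneous Nash equilibrium.
Player 1's best replies: L→M; R→T.
Column's best replies: T→L; M→L; B→R.
The unique mutual best reply is (M, L), giving (14, 9).
Sequential outcome (B, R) differs from the Nash profile (M, L).

no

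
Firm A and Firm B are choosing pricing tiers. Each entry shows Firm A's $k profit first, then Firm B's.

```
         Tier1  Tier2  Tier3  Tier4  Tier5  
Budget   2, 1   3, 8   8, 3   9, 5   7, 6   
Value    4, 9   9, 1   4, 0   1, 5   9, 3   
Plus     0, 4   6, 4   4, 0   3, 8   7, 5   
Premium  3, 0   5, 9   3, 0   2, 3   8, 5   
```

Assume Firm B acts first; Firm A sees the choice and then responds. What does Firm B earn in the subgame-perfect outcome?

9

Work backward from Firm A's decision.
- Tier1 → Firm A plays Value (best of 2, 4, 0, 3); Firm B gets 9.
- Tier2 → Firm A plays Value (best of 3, 9, 6, 5); Firm B gets 1.
- Tier3 → Firm A plays Budget (best of 8, 4, 4, 3); Firm B gets 3.
- Tier4 → Firm A plays Budget (best of 9, 1, 3, 2); Firm B gets 5.
- Tier5 → Firm A plays Value (best of 7, 9, 7, 8); Firm B gets 3.
Among 9, 1, 3, 5, 3, the best is 9 at Tier1. Subgame-perfect outcome: (Value, Tier1) with payoffs (4, 9).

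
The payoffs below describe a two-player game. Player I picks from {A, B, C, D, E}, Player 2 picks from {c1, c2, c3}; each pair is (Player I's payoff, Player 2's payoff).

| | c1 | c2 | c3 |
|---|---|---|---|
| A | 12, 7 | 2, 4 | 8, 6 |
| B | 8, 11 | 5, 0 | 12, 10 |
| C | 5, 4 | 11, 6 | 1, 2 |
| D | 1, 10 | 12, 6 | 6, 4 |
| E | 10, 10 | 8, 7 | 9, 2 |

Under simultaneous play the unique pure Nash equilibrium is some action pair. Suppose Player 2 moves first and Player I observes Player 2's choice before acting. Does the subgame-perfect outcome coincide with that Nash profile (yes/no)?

Backward induction with Player 2 moving first.
- c1: BR = A, leader payoff 7.
- c2: BR = D, leader payoff 6.
- c3: BR = B, leader payoff 10.
Among 7, 6, 10, the best is 10 at c3. Subgame-perfect outcome: (B, c3) with payoffs (12, 10).
Now find the simultaneous Nash equilibrium.
Player I's best replies: c1→A; c2→D; c3→B.
Player 2's best replies: A→c1; B→c1; C→c2; D→c1; E→c1.
The unique mutual best reply is (A, c1), giving (12, 7).
Sequential outcome (B, c3) differs from the Nash profile (A, c1).

no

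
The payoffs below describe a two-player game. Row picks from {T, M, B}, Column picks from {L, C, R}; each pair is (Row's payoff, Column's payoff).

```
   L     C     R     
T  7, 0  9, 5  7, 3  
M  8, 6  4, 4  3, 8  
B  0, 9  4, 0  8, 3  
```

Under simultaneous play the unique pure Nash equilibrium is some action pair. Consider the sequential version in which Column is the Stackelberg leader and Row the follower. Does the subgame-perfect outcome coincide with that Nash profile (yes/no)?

no

Work backward from Row's decision.
- L: BR = M, leader payoff 6.
- C: BR = T, leader payoff 5.
- R: BR = B, leader payoff 3.
Among 6, 5, 3, the best is 6 at L. Subgame-perfect outcome: (M, L) with payoffs (8, 6).
Under simultaneous play:
Row's best replies: L→M; C→T; R→B.
Column's best replies: T→C; M→R; B→L.
The unique mutual best reply is (T, C), giving (9, 5).
Sequential outcome (M, L) differs from the Nash profile (T, C).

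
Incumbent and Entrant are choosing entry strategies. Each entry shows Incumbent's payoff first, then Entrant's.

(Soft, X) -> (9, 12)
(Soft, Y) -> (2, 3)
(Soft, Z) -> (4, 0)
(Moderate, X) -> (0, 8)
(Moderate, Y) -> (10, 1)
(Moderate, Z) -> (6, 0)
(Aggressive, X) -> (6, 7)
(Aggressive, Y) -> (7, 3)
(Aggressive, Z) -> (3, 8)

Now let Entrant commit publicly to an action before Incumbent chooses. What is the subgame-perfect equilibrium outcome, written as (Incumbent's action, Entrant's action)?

Backward induction with Entrant moving first.
- X: Incumbent compares 9, 0, 6 and picks Soft; Entrant would get 12.
- Y: Incumbent compares 2, 10, 7 and picks Moderate; Entrant would get 1.
- Z: Incumbent compares 4, 6, 3 and picks Moderate; Entrant would get 0.
Entrant's induced payoffs are 12, 1, 0, so Entrant commits to X. Subgame-perfect outcome: (Soft, X) with payoffs (9, 12).

(Soft, X)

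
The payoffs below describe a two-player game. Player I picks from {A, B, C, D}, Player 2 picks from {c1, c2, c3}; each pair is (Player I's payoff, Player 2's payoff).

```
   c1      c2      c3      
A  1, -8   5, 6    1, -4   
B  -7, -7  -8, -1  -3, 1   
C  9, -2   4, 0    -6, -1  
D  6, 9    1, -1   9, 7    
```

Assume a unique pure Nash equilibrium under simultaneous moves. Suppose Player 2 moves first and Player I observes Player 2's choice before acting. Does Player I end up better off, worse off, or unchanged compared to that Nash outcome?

better off

Work backward from Player I's decision.
- c1 → Player I plays C (best of 1, -7, 9, 6); Player 2 gets -2.
- c2 → Player I plays A (best of 5, -8, 4, 1); Player 2 gets 6.
- c3 → Player I plays D (best of 1, -3, -6, 9); Player 2 gets 7.
Among -2, 6, 7, the best is 7 at c3. Subgame-perfect outcome: (D, c3) with payoffs (9, 7).
Under simultaneous play:
Player I's best replies: c1→C; c2→A; c3→D.
Player 2's best replies: A→c2; B→c3; C→c2; D→c1.
The unique mutual best reply is (A, c2), giving (5, 6).
Player I earns 9 sequentially versus 5 at the Nash outcome: better off.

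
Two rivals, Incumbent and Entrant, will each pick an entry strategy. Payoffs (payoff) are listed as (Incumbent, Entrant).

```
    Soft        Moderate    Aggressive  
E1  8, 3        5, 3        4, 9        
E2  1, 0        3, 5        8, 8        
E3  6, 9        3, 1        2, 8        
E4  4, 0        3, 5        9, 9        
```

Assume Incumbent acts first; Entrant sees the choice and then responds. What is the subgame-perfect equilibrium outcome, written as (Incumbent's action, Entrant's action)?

Entrant best-responds to each possible Incumbent move:
- E1 → Entrant plays Aggressive (best of 3, 3, 9); Incumbent gets 4.
- E2 → Entrant plays Aggressive (best of 0, 5, 8); Incumbent gets 8.
- E3 → Entrant plays Soft (best of 9, 1, 8); Incumbent gets 6.
- E4 → Entrant plays Aggressive (best of 0, 5, 9); Incumbent gets 9.
Incumbent's induced payoffs are 4, 8, 6, 9, so Incumbent commits to E4. Subgame-perfect outcome: (E4, Aggressive) with payoffs (9, 9).

(E4, Aggressive)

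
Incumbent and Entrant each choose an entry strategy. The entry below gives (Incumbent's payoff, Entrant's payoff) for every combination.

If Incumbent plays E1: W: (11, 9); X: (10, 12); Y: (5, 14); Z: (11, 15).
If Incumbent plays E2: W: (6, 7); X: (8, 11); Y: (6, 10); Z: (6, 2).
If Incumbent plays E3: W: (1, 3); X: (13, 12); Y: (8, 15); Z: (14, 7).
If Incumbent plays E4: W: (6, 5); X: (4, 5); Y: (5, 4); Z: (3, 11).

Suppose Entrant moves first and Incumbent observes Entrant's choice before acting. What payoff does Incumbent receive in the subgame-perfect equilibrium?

8

Solve by backward induction (Entrant leads).
- W → Incumbent plays E1 (best of 11, 6, 1, 6); Entrant gets 9.
- X → Incumbent plays E3 (best of 10, 8, 13, 4); Entrant gets 12.
- Y → Incumbent plays E3 (best of 5, 6, 8, 5); Entrant gets 15.
- Z → Incumbent plays E3 (best of 11, 6, 14, 3); Entrant gets 7.
Among 9, 12, 15, 7, the best is 15 at Y. Subgame-perfect outcome: (E3, Y) with payoffs (8, 15).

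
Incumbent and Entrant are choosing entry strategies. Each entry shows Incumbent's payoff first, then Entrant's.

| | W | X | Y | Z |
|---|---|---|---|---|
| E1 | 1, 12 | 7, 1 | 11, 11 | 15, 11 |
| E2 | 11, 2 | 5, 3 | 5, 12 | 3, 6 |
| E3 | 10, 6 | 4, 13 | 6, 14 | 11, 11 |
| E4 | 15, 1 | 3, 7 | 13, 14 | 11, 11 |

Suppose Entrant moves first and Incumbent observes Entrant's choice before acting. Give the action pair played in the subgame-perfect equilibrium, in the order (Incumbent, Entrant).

Work backward from Incumbent's decision.
- W: Incumbent compares 1, 11, 10, 15 and picks E4; Entrant would get 1.
- X: Incumbent compares 7, 5, 4, 3 and picks E1; Entrant would get 1.
- Y: Incumbent compares 11, 5, 6, 13 and picks E4; Entrant would get 14.
- Z: Incumbent compares 15, 3, 11, 11 and picks E1; Entrant would get 11.
Among 1, 1, 14, 11, the best is 14 at Y. Subgame-perfect outcome: (E4, Y) with payoffs (13, 14).

(E4, Y)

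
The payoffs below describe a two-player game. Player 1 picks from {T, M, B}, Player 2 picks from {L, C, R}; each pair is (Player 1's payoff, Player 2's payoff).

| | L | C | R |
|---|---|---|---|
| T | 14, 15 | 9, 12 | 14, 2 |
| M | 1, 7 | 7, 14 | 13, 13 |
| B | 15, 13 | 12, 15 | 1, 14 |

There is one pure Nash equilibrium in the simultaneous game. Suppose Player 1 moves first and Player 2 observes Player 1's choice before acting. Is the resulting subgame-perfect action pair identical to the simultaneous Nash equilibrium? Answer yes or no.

no

Solve by backward induction (Player 1 leads).
- T: Player 2 compares 15, 12, 2 and picks L; Player 1 would get 14.
- M: Player 2 compares 7, 14, 13 and picks C; Player 1 would get 7.
- B: Player 2 compares 13, 15, 14 and picks C; Player 1 would get 12.
Player 1's induced payoffs are 14, 7, 12, so Player 1 commits to T. Subgame-perfect outcome: (T, L) with payoffs (14, 15).
Under simultaneous play:
Player 1's best replies: L→B; C→B; R→T.
Player 2's best replies: T→L; M→C; B→C.
Only (B, C) has each player best-responding; Nash payoffs (12, 15).
Sequential outcome (T, L) differs from the Nash profile (B, C).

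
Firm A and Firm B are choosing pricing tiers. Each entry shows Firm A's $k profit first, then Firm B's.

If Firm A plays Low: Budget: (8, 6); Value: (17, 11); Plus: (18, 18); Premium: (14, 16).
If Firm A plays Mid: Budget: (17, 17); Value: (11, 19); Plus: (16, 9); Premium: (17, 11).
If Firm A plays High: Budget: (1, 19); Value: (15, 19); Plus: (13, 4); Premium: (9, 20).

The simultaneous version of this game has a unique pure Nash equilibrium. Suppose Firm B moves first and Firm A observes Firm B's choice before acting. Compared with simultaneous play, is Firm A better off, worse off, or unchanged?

unchanged

Firm A best-responds to each possible Firm B move:
- Budget: BR = Mid, leader payoff 17.
- Value: BR = Low, leader payoff 11.
- Plus: BR = Low, leader payoff 18.
- Premium: BR = Mid, leader payoff 11.
Maximizing over 17, 11, 18, 11, Firm B chooses Plus. Subgame-perfect outcome: (Low, Plus) with payoffs (18, 18).
For the simultaneous game, intersect best replies.
Firm A's best replies: Budget→Mid; Value→Low; Plus→Low; Premium→Mid.
Firm B's best replies: Low→Plus; Mid→Value; High→Premium.
The unique mutual best reply is (Low, Plus), giving (18, 18).
Firm A earns 18 sequentially versus 18 at the Nash outcome: unchanged.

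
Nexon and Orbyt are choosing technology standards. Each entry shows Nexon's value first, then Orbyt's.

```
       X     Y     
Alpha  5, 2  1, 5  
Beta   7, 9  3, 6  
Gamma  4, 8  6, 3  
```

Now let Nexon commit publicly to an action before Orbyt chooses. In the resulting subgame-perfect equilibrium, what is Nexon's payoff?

7

Work backward from Orbyt's decision.
- Alpha: Orbyt compares 2, 5 and picks Y; Nexon would get 1.
- Beta: Orbyt compares 9, 6 and picks X; Nexon would get 7.
- Gamma: Orbyt compares 8, 3 and picks X; Nexon would get 4.
Nexon's induced payoffs are 1, 7, 4, so Nexon commits to Beta. Subgame-perfect outcome: (Beta, X) with payoffs (7, 9).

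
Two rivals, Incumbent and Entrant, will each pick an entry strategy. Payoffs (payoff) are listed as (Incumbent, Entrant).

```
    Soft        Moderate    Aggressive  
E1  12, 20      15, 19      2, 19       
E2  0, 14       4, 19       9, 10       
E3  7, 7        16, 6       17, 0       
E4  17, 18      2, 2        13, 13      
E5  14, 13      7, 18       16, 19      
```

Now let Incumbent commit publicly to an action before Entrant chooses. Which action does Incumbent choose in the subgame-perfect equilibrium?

E4

Entrant best-responds to each possible Incumbent move:
- E1 → Entrant plays Soft (best of 20, 19, 19); Incumbent gets 12.
- E2 → Entrant plays Moderate (best of 14, 19, 10); Incumbent gets 4.
- E3 → Entrant plays Soft (best of 7, 6, 0); Incumbent gets 7.
- E4 → Entrant plays Soft (best of 18, 2, 13); Incumbent gets 17.
- E5 → Entrant plays Aggressive (best of 13, 18, 19); Incumbent gets 16.
Incumbent's induced payoffs are 12, 4, 7, 17, 16, so Incumbent commits to E4. Subgame-perfect outcome: (E4, Soft) with payoffs (17, 18).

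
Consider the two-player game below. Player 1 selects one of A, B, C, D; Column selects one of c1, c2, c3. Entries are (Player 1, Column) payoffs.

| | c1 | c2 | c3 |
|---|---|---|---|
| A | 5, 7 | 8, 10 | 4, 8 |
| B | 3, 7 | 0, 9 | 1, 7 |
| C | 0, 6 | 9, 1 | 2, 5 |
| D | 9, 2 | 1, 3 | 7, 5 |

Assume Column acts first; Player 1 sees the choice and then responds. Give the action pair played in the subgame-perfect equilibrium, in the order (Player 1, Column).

Work backward from Player 1's decision.
- c1: Player 1 compares 5, 3, 0, 9 and picks D; Column would get 2.
- c2: Player 1 compares 8, 0, 9, 1 and picks C; Column would get 1.
- c3: Player 1 compares 4, 1, 2, 7 and picks D; Column would get 5.
Maximizing over 2, 1, 5, Column chooses c3. Subgame-perfect outcome: (D, c3) with payoffs (7, 5).

(D, c3)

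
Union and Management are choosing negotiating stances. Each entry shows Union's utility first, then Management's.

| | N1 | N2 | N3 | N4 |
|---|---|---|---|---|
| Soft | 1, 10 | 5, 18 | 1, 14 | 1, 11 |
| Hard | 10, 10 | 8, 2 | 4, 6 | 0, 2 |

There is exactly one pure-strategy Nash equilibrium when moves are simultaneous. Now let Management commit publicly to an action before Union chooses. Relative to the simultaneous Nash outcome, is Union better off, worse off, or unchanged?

Work backward from Union's decision.
- N1: Union compares 1, 10 and picks Hard; Management would get 10.
- N2: Union compares 5, 8 and picks Hard; Management would get 2.
- N3: Union compares 1, 4 and picks Hard; Management would get 6.
- N4: Union compares 1, 0 and picks Soft; Management would get 11.
Among 10, 2, 6, 11, the best is 11 at N4. Subgame-perfect outcome: (Soft, N4) with payoffs (1, 11).
For the simultaneous game, intersect best replies.
Union's best replies: N1→Hard; N2→Hard; N3→Hard; N4→Soft.
Management's best replies: Soft→N2; Hard→N1.
Only (Hard, N1) has each player best-responding; Nash payoffs (10, 10).
Union earns 1 sequentially versus 10 at the Nash outcome: worse off.

worse off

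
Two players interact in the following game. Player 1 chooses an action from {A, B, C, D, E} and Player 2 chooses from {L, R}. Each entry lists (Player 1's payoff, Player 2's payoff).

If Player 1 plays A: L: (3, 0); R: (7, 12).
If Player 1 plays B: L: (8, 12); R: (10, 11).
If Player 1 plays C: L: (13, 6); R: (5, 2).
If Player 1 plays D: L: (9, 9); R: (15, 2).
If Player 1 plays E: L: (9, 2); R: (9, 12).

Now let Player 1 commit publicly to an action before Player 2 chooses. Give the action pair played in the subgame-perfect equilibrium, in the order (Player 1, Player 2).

Player 2 best-responds to each possible Player 1 move:
- A: BR = R, leader payoff 7.
- B: BR = L, leader payoff 8.
- C: BR = L, leader payoff 13.
- D: BR = L, leader payoff 9.
- E: BR = R, leader payoff 9.
Player 1's induced payoffs are 7, 8, 13, 9, 9, so Player 1 commits to C. Subgame-perfect outcome: (C, L) with payoffs (13, 6).

(C, L)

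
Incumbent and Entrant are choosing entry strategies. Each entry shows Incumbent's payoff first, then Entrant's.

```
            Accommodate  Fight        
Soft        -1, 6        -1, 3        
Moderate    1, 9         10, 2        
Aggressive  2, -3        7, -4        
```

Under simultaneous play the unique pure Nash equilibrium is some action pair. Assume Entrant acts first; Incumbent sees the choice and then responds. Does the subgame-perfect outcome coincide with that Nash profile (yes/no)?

Solve by backward induction (Entrant leads).
- Accommodate: BR = Aggressive, leader payoff -3.
- Fight: BR = Moderate, leader payoff 2.
Among -3, 2, the best is 2 at Fight. Subgame-perfect outcome: (Moderate, Fight) with payoffs (10, 2).
Now find the simultaneous Nash equilibrium.
Incumbent's best replies: Accommodate→Aggressive; Fight→Moderate.
Entrant's best replies: Soft→Accommodate; Moderate→Accommodate; Aggressive→Accommodate.
The unique mutual best reply is (Aggressive, Accommodate), giving (2, -3).
Sequential outcome (Moderate, Fight) differs from the Nash profile (Aggressive, Accommodate).

no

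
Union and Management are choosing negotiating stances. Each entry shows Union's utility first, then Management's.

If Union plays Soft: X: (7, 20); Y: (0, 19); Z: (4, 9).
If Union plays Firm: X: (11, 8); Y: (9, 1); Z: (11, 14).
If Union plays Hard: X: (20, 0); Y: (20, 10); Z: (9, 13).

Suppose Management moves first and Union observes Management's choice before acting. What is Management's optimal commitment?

Z

Work backward from Union's decision.
- X: BR = Hard, leader payoff 0.
- Y: BR = Hard, leader payoff 10.
- Z: BR = Firm, leader payoff 14.
Maximizing over 0, 10, 14, Management chooses Z. Subgame-perfect outcome: (Firm, Z) with payoffs (11, 14).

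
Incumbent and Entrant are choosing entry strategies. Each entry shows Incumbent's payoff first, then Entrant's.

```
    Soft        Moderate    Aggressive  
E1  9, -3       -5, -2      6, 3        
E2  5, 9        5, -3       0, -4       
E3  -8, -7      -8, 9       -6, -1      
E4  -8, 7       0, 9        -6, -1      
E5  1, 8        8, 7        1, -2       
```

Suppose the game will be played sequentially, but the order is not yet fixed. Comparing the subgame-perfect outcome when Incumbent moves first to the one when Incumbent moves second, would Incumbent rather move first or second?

If Incumbent leads: Entrant's best replies are E1→Aggressive, E2→Soft, E3→Moderate, E4→Moderate, E5→Soft; Incumbent's induced payoffs 6, 5, -8, 0, 1; outcome (E1, Aggressive), payoffs (6, 3).
If Entrant leads: Incumbent's best replies are Soft→E1, Moderate→E5, Aggressive→E1; Entrant's induced payoffs -3, 7, 3; outcome (E5, Moderate), payoffs (8, 7).
Incumbent gets 6 moving first and 8 moving second, so Incumbent prefers to move second.

second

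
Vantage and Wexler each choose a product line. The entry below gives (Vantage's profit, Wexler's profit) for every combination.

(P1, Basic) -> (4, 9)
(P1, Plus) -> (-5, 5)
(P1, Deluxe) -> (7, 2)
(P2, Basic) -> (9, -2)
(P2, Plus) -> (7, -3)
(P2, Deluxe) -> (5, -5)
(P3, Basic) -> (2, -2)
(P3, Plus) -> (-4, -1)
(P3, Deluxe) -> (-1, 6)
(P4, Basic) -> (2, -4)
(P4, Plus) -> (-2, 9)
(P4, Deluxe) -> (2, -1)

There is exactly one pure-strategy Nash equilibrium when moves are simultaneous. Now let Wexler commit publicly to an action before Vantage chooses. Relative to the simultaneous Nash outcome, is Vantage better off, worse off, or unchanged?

worse off

Solve by backward induction (Wexler leads).
- Basic: Vantage compares 4, 9, 2, 2 and picks P2; Wexler would get -2.
- Plus: Vantage compares -5, 7, -4, -2 and picks P2; Wexler would get -3.
- Deluxe: Vantage compares 7, 5, -1, 2 and picks P1; Wexler would get 2.
Wexler's induced payoffs are -2, -3, 2, so Wexler commits to Deluxe. Subgame-perfect outcome: (P1, Deluxe) with payoffs (7, 2).
Now find the simultaneous Nash equilibrium.
Vantage's best replies: Basic→P2; Plus→P2; Deluxe→P1.
Wexler's best replies: P1→Basic; P2→Basic; P3→Deluxe; P4→Plus.
The unique mutual best reply is (P2, Basic), giving (9, -2).
Vantage earns 7 sequentially versus 9 at the Nash outcome: worse off.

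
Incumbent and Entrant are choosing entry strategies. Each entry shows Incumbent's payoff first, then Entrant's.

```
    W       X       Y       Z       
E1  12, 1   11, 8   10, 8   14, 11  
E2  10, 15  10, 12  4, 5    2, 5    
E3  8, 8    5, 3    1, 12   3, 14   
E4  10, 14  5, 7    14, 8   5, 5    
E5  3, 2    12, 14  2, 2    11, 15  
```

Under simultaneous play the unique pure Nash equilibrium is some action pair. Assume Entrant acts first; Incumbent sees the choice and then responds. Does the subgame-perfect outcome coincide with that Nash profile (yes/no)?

Work backward from Incumbent's decision.
- W → Incumbent plays E1 (best of 12, 10, 8, 10, 3); Entrant gets 1.
- X → Incumbent plays E5 (best of 11, 10, 5, 5, 12); Entrant gets 14.
- Y → Incumbent plays E4 (best of 10, 4, 1, 14, 2); Entrant gets 8.
- Z → Incumbent plays E1 (best of 14, 2, 3, 5, 11); Entrant gets 11.
Entrant's induced payoffs are 1, 14, 8, 11, so Entrant commits to X. Subgame-perfect outcome: (E5, X) with payoffs (12, 14).
Under simultaneous play:
Incumbent's best replies: W→E1; X→E5; Y→E4; Z→E1.
Entrant's best replies: E1→Z; E2→W; E3→Z; E4→W; E5→Z.
Only (E1, Z) has each player best-responding; Nash payoffs (14, 11).
Sequential outcome (E5, X) differs from the Nash profile (E1, Z).

no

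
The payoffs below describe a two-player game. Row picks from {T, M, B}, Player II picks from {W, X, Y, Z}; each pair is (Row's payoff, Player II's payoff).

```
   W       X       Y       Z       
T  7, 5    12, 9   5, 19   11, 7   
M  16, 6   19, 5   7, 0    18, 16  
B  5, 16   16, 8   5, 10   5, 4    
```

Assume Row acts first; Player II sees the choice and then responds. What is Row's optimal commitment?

Player II best-responds to each possible Row move:
- T: Player II compares 5, 9, 19, 7 and picks Y; Row would get 5.
- M: Player II compares 6, 5, 0, 16 and picks Z; Row would get 18.
- B: Player II compares 16, 8, 10, 4 and picks W; Row would get 5.
Row's induced payoffs are 5, 18, 5, so Row commits to M. Subgame-perfect outcome: (M, Z) with payoffs (18, 16).

M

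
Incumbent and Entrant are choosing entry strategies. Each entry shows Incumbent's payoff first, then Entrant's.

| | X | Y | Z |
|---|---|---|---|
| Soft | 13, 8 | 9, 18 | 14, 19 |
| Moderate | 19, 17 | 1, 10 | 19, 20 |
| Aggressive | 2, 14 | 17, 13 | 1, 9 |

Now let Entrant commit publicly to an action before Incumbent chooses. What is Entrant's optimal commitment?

Z

Work backward from Incumbent's decision.
- X: Incumbent compares 13, 19, 2 and picks Moderate; Entrant would get 17.
- Y: Incumbent compares 9, 1, 17 and picks Aggressive; Entrant would get 13.
- Z: Incumbent compares 14, 19, 1 and picks Moderate; Entrant would get 20.
Entrant's induced payoffs are 17, 13, 20, so Entrant commits to Z. Subgame-perfect outcome: (Moderate, Z) with payoffs (19, 20).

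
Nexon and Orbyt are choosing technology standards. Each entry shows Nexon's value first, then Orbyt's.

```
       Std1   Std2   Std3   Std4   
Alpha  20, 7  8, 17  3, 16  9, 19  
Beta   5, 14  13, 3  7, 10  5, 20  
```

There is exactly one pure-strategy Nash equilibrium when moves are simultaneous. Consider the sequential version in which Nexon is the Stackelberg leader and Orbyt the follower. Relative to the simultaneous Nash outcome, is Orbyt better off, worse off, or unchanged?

unchanged

Work backward from Orbyt's decision.
- Alpha: Orbyt compares 7, 17, 16, 19 and picks Std4; Nexon would get 9.
- Beta: Orbyt compares 14, 3, 10, 20 and picks Std4; Nexon would get 5.
Among 9, 5, the best is 9 at Alpha. Subgame-perfect outcome: (Alpha, Std4) with payoffs (9, 19).
For the simultaneous game, intersect best replies.
Nexon's best replies: Std1→Alpha; Std2→Beta; Std3→Beta; Std4→Alpha.
Orbyt's best replies: Alpha→Std4; Beta→Std4.
The unique mutual best reply is (Alpha, Std4), giving (9, 19).
Orbyt earns 19 sequentially versus 19 at the Nash outcome: unchanged.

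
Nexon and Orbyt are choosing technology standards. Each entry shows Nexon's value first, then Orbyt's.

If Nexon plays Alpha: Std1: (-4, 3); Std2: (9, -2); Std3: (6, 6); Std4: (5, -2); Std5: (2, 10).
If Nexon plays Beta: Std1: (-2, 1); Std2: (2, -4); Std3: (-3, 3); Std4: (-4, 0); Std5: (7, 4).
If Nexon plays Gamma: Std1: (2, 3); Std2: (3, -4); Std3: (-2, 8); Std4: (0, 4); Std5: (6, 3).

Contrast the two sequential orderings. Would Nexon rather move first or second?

If Nexon leads: Orbyt's best replies are Alpha→Std5, Beta→Std5, Gamma→Std3; Nexon's induced payoffs 2, 7, -2; outcome (Beta, Std5), payoffs (7, 4).
If Orbyt leads: Nexon's best replies are Std1→Gamma, Std2→Alpha, Std3→Alpha, Std4→Alpha, Std5→Beta; Orbyt's induced payoffs 3, -2, 6, -2, 4; outcome (Alpha, Std3), payoffs (6, 6).
Nexon gets 7 moving first and 6 moving second, so Nexon prefers to move first.

first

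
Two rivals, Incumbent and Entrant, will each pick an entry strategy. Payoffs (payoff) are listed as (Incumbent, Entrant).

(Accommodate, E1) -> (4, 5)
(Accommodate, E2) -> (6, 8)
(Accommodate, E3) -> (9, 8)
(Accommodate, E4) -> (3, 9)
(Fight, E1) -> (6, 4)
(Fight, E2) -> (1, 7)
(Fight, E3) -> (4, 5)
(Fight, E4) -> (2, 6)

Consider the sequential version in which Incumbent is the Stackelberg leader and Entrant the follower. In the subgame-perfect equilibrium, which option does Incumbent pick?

Accommodate

Work backward from Entrant's decision.
- Accommodate → Entrant plays E4 (best of 5, 8, 8, 9); Incumbent gets 3.
- Fight → Entrant plays E2 (best of 4, 7, 5, 6); Incumbent gets 1.
Among 3, 1, the best is 3 at Accommodate. Subgame-perfect outcome: (Accommodate, E4) with payoffs (3, 9).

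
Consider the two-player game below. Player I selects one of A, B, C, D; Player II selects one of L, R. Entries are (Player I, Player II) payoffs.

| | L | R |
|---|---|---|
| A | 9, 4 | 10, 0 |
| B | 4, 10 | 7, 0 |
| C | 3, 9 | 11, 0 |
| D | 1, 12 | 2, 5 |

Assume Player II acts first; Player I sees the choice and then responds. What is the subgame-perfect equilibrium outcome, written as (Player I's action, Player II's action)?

Solve by backward induction (Player II leads).
- L: Player I compares 9, 4, 3, 1 and picks A; Player II would get 4.
- R: Player I compares 10, 7, 11, 2 and picks C; Player II would get 0.
Player II's induced payoffs are 4, 0, so Player II commits to L. Subgame-perfect outcome: (A, L) with payoffs (9, 4).

(A, L)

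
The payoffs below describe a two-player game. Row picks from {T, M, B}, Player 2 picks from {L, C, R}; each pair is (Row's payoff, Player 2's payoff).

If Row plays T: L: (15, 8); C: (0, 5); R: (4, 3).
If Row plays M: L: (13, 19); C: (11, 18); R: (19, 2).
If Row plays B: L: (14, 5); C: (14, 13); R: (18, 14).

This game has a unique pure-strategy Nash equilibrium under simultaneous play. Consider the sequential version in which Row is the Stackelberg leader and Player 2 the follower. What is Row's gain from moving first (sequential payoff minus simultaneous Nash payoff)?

Player 2 best-responds to each possible Row move:
- T → Player 2 plays L (best of 8, 5, 3); Row gets 15.
- M → Player 2 plays L (best of 19, 18, 2); Row gets 13.
- B → Player 2 plays R (best of 5, 13, 14); Row gets 18.
Maximizing over 15, 13, 18, Row chooses B. Subgame-perfect outcome: (B, R) with payoffs (18, 14).
For the simultaneous game, intersect best replies.
Row's best replies: L→T; C→B; R→M.
Player 2's best replies: T→L; M→L; B→R.
The unique mutual best reply is (T, L), giving (15, 8).
Row's commitment gain: 18 − 15 = 3.

3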